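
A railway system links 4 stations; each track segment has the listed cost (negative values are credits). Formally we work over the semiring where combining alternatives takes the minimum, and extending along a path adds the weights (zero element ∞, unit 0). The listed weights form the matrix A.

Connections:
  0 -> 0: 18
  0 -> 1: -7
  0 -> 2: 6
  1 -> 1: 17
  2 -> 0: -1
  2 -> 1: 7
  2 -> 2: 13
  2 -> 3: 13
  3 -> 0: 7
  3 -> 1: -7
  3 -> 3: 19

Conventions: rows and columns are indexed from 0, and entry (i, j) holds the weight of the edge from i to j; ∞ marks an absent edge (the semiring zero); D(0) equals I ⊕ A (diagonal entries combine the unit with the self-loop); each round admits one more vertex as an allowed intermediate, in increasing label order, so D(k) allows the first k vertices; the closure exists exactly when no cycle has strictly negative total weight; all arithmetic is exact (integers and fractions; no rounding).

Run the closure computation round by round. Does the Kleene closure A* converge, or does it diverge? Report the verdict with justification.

D(0):
  [0, -7, 6, ∞]
  [∞, 0, ∞, ∞]
  [-1, 7, 0, 13]
  [7, -7, ∞, 0]
D(1):
  [0, -7, 6, ∞]
  [∞, 0, ∞, ∞]
  [-1, -8, 0, 13]
  [7, -7, 13, 0]
D(2):
  [0, -7, 6, ∞]
  [∞, 0, ∞, ∞]
  [-1, -8, 0, 13]
  [7, -7, 13, 0]
D(3):
  [0, -7, 6, 19]
  [∞, 0, ∞, ∞]
  [-1, -8, 0, 13]
  [7, -7, 13, 0]
D(4):
  [0, -7, 6, 19]
  [∞, 0, ∞, ∞]
  [-1, -8, 0, 13]
  [7, -7, 13, 0]
Key observation: every diagonal entry stays at the unit through all rounds, so no improving cycle exists.
Answer: CONVERGES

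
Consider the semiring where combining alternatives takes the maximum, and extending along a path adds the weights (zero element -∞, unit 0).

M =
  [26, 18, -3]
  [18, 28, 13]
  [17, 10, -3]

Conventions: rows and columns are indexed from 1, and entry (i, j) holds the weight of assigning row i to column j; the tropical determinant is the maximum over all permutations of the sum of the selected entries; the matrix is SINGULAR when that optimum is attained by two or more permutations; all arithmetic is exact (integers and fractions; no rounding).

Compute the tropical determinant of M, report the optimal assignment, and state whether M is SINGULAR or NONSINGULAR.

σ = (1, 2, 3): 26 + 28 + (-3) = 51
σ = (1, 3, 2): 26 + 13 + 10 = 49
σ = (2, 1, 3): 18 + 18 + (-3) = 33
σ = (2, 3, 1): 18 + 13 + 17 = 48
σ = (3, 1, 2): (-3) + 18 + 10 = 25
σ = (3, 2, 1): (-3) + 28 + 17 = 42
Optimal value attained by: σ = (1, 2, 3).
Answer: det⊕(M) = 51; verdict: NONSINGULAR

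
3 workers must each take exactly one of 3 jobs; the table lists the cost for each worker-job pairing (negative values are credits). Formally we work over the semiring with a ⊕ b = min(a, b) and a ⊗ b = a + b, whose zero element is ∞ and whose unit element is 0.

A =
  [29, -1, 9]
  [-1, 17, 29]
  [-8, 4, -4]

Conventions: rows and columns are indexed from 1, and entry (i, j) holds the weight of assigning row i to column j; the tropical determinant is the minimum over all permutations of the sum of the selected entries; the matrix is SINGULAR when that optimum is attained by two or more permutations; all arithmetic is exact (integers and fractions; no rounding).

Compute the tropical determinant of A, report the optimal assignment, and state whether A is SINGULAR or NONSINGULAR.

σ = (1, 2, 3): 29 + 17 + (-4) = 42
σ = (1, 3, 2): 29 + 29 + 4 = 62
σ = (2, 1, 3): (-1) + (-1) + (-4) = -6
σ = (2, 3, 1): (-1) + 29 + (-8) = 20
σ = (3, 1, 2): 9 + (-1) + 4 = 12
σ = (3, 2, 1): 9 + 17 + (-8) = 18
Optimal value attained by: σ = (2, 1, 3).
Answer: det⊕(A) = -6; verdict: NONSINGULAR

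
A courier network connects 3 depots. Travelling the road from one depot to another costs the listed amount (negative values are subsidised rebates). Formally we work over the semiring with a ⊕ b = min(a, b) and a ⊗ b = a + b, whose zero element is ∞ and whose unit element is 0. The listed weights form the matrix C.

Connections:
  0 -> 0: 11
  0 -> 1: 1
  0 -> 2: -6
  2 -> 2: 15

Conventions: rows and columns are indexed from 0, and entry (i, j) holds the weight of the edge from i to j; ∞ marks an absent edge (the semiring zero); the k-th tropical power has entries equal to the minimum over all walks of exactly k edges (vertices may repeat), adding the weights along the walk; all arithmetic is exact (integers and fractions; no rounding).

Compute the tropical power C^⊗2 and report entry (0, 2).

C^⊗2:
  [22, 12, 5]
  [∞, ∞, ∞]
  [∞, ∞, 30]
Key observation: the optimum is the walk 0->0->2, with weight 11 + (-6) = 5.
Optimal value attained by: walk 0->0->2.
Answer: (C^⊗2)[0][2] = 5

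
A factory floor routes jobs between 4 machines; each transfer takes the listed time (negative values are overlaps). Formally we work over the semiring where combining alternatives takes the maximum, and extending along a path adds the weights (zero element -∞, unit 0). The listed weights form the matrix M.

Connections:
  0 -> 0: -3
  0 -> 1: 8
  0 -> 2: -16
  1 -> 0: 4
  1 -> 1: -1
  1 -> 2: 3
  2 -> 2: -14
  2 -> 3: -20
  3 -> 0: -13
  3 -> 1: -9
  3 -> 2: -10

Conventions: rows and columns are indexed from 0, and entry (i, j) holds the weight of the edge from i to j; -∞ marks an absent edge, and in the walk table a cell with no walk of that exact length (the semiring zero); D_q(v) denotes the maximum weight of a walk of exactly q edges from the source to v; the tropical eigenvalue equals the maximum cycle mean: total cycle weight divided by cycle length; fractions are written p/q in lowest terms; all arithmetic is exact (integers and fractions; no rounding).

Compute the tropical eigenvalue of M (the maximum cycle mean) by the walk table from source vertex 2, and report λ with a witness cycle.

q=0: [-∞, -∞, 0, -∞]
q=1: [-∞, -∞, -14, -20]
q=2: [-33, -29, -28, -34]
q=3: [-25, -25, -26, -48]
q=4: [-21, -17, -22, -46]
Optimal cycle mean attained by: cycle 0->1->0, total 8 + 4, length 2.
Answer: λ = 6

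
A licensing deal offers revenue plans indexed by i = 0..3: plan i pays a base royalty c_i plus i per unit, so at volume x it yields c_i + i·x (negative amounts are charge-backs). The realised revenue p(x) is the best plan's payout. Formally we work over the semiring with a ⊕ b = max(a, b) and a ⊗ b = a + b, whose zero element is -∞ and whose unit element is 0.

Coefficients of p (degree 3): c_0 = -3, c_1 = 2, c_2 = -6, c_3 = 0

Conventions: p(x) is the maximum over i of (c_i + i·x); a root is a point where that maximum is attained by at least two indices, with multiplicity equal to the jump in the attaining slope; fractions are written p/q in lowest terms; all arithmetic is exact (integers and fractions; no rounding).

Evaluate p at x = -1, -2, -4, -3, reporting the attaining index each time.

p(-1) = max(-3+0·(-1)=-3, 2+1·(-1)=1, -6+2·(-1)=-8, 0+3·(-1)=-3) = 1 (attained by i=1)
p(-2) = max(-3+0·(-2)=-3, 2+1·(-2)=0, -6+2·(-2)=-10, 0+3·(-2)=-6) = 0 (attained by i=1)
p(-4) = max(-3+0·(-4)=-3, 2+1·(-4)=-2, -6+2·(-4)=-14, 0+3·(-4)=-12) = -2 (attained by i=1)
p(-3) = max(-3+0·(-3)=-3, 2+1·(-3)=-1, -6+2·(-3)=-12, 0+3·(-3)=-9) = -1 (attained by i=1)
Answer: p(-1) = 1; p(-2) = 0; p(-4) = -2; p(-3) = -1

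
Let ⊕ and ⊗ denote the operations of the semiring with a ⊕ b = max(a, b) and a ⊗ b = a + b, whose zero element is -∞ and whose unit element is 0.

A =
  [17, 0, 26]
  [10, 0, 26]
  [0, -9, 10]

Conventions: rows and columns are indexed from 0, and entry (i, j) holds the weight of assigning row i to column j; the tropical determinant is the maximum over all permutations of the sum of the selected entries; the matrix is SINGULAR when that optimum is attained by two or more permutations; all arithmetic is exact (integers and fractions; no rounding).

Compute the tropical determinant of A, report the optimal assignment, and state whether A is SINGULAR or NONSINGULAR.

σ = (0, 1, 2): 17 + 0 + 10 = 27
σ = (0, 2, 1): 17 + 26 + (-9) = 34
σ = (1, 0, 2): 0 + 10 + 10 = 20
σ = (1, 2, 0): 0 + 26 + 0 = 26
σ = (2, 0, 1): 26 + 10 + (-9) = 27
σ = (2, 1, 0): 26 + 0 + 0 = 26
Optimal value attained by: σ = (0, 2, 1).
Answer: det⊕(A) = 34; verdict: NONSINGULAR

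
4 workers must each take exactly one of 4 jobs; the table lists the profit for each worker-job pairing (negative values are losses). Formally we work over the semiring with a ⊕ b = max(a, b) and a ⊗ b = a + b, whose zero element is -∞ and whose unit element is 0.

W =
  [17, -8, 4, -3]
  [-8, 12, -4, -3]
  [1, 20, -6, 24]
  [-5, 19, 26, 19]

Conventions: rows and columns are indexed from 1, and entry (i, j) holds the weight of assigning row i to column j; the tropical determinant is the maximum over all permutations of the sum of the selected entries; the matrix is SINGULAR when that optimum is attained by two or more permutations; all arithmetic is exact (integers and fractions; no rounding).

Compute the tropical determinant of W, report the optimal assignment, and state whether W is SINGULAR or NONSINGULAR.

σ = (1, 2, 3, 4): 17 + 12 + (-6) + 19 = 42
σ = (1, 2, 4, 3): 17 + 12 + 24 + 26 = 79
σ = (1, 3, 2, 4): 17 + (-4) + 20 + 19 = 52
σ = (1, 3, 4, 2): 17 + (-4) + 24 + 19 = 56
σ = (1, 4, 2, 3): 17 + (-3) + 20 + 26 = 60
σ = (1, 4, 3, 2): 17 + (-3) + (-6) + 19 = 27
σ = (2, 1, 3, 4): (-8) + (-8) + (-6) + 19 = -3
σ = (2, 1, 4, 3): (-8) + (-8) + 24 + 26 = 34
σ = (2, 3, 1, 4): (-8) + (-4) + 1 + 19 = 8
σ = (2, 3, 4, 1): (-8) + (-4) + 24 + (-5) = 7
σ = (2, 4, 1, 3): (-8) + (-3) + 1 + 26 = 16
σ = (2, 4, 3, 1): (-8) + (-3) + (-6) + (-5) = -22
σ = (3, 1, 2, 4): 4 + (-8) + 20 + 19 = 35
σ = (3, 1, 4, 2): 4 + (-8) + 24 + 19 = 39
σ = (3, 2, 1, 4): 4 + 12 + 1 + 19 = 36
σ = (3, 2, 4, 1): 4 + 12 + 24 + (-5) = 35
σ = (3, 4, 1, 2): 4 + (-3) + 1 + 19 = 21
σ = (3, 4, 2, 1): 4 + (-3) + 20 + (-5) = 16
σ = (4, 1, 2, 3): (-3) + (-8) + 20 + 26 = 35
σ = (4, 1, 3, 2): (-3) + (-8) + (-6) + 19 = 2
σ = (4, 2, 1, 3): (-3) + 12 + 1 + 26 = 36
σ = (4, 2, 3, 1): (-3) + 12 + (-6) + (-5) = -2
σ = (4, 3, 1, 2): (-3) + (-4) + 1 + 19 = 13
σ = (4, 3, 2, 1): (-3) + (-4) + 20 + (-5) = 8
Optimal value attained by: σ = (1, 2, 4, 3).
Answer: det⊕(W) = 79; verdict: NONSINGULAR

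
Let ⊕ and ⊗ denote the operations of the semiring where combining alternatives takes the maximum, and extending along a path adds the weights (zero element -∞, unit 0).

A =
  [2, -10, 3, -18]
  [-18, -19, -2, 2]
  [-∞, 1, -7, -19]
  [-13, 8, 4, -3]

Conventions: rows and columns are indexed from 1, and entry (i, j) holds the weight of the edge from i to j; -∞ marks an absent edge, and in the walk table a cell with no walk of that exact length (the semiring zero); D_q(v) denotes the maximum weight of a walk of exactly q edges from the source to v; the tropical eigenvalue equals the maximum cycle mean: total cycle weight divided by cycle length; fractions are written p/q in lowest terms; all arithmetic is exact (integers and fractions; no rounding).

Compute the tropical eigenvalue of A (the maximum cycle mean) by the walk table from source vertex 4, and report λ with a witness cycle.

q=0: [-∞, -∞, -∞, 0]
q=1: [-13, 8, 4, -3]
q=2: [-10, 5, 6, 10]
q=3: [-3, 18, 14, 7]
q=4: [0, 15, 16, 20]
Optimal cycle mean attained by: cycle 2->4->2, total 2 + 8, length 2.
Answer: λ = 5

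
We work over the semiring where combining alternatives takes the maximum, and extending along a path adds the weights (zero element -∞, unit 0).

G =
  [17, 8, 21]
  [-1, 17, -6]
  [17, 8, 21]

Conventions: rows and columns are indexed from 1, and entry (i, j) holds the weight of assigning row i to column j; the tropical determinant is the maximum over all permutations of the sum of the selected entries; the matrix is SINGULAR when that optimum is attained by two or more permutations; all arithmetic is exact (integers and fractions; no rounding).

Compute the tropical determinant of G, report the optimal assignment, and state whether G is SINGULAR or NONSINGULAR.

σ = (1, 2, 3): 17 + 17 + 21 = 55
σ = (1, 3, 2): 17 + (-6) + 8 = 19
σ = (2, 1, 3): 8 + (-1) + 21 = 28
σ = (2, 3, 1): 8 + (-6) + 17 = 19
σ = (3, 1, 2): 21 + (-1) + 8 = 28
σ = (3, 2, 1): 21 + 17 + 17 = 55
Optimal value attained by: σ = (1, 2, 3).
Answer: det⊕(G) = 55; verdict: SINGULAR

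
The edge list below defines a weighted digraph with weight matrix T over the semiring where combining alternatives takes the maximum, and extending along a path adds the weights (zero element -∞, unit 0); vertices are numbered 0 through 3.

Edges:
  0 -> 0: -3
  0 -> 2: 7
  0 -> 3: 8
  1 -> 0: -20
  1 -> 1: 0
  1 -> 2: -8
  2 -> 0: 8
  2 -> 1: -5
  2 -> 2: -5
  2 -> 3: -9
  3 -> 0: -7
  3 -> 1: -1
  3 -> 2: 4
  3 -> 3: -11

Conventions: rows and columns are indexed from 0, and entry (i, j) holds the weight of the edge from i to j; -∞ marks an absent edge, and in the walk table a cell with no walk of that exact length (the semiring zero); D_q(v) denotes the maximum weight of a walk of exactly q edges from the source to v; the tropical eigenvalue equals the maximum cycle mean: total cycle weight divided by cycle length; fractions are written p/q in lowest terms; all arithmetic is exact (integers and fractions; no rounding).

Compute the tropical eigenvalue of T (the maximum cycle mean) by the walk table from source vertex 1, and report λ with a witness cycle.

q=0: [-∞, 0, -∞, -∞]
q=1: [-20, 0, -8, -∞]
q=2: [0, 0, -8, -12]
q=3: [0, 0, 7, 8]
q=4: [15, 7, 12, 8]
Optimal cycle mean attained by: cycle 0->2->0, total 7 + 8, length 2.
Answer: λ = 15/2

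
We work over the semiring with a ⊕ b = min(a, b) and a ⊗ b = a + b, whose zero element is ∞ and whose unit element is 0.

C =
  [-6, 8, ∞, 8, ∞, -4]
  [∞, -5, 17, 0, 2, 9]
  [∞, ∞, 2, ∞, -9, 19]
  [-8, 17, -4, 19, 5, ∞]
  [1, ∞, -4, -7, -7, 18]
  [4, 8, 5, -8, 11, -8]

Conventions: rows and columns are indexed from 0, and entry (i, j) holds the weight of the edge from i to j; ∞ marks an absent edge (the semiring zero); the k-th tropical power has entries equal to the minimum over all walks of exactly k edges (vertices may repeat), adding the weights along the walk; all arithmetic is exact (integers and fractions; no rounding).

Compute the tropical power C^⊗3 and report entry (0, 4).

C^⊗2:
  [-12, 2, 1, -12, 7, -12]
  [-8, -10, -4, -5, -5, 1]
  [-8, 27, -13, -16, -16, 9]
  [-14, 0, -2, -2, -13, -12]
  [-15, 9, -11, -14, -14, -3]
  [-16, 0, -12, -16, -4, -16]
C^⊗3:
  [-20, -4, -16, -20, -8, -20]
  [-14, -15, -9, -12, -13, -12]
  [-24, 0, -20, -23, -23, -12]
  [-20, -6, -17, -20, -20, -20]
  [-22, -7, -18, -21, -21, -19]
  [-24, -8, -20, -24, -21, -24]
Key observation: the optimum is the walk 0->5->2->4, with weight (-4) + 5 + (-9) = -8.
Optimal value attained by: walk 0->5->2->4.
Answer: (C^⊗3)[0][4] = -8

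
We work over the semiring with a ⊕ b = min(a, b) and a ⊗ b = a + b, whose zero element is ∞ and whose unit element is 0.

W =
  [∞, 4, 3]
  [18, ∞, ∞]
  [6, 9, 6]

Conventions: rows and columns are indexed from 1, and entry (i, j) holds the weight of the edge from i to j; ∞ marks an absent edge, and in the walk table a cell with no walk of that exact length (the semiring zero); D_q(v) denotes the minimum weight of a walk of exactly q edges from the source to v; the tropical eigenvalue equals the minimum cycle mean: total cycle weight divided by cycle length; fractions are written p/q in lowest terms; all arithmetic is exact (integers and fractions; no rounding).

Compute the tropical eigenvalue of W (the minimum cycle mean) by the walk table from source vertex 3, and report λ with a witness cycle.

q=0: [∞, ∞, 0]
q=1: [6, 9, 6]
q=2: [12, 10, 9]
q=3: [15, 16, 15]
Optimal cycle mean attained by: cycle 1->3->1, total 3 + 6, length 2.
Answer: λ = 9/2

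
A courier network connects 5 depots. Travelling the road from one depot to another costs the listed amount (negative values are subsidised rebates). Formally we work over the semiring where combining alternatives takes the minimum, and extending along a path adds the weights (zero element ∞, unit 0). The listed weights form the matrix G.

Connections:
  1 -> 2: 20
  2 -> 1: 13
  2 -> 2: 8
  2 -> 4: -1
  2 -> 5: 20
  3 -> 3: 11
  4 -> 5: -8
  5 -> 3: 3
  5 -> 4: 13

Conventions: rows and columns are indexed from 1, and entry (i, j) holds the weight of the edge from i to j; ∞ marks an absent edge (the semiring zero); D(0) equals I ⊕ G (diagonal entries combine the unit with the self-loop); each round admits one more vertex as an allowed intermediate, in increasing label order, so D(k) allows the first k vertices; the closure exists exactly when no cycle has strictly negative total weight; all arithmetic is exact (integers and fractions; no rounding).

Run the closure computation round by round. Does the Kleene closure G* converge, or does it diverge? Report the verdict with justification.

D(0):
  [0, 20, ∞, ∞, ∞]
  [13, 0, ∞, -1, 20]
  [∞, ∞, 0, ∞, ∞]
  [∞, ∞, ∞, 0, -8]
  [∞, ∞, 3, 13, 0]
D(1):
  [0, 20, ∞, ∞, ∞]
  [13, 0, ∞, -1, 20]
  [∞, ∞, 0, ∞, ∞]
  [∞, ∞, ∞, 0, -8]
  [∞, ∞, 3, 13, 0]
D(2):
  [0, 20, ∞, 19, 40]
  [13, 0, ∞, -1, 20]
  [∞, ∞, 0, ∞, ∞]
  [∞, ∞, ∞, 0, -8]
  [∞, ∞, 3, 13, 0]
D(3):
  [0, 20, ∞, 19, 40]
  [13, 0, ∞, -1, 20]
  [∞, ∞, 0, ∞, ∞]
  [∞, ∞, ∞, 0, -8]
  [∞, ∞, 3, 13, 0]
D(4):
  [0, 20, ∞, 19, 11]
  [13, 0, ∞, -1, -9]
  [∞, ∞, 0, ∞, ∞]
  [∞, ∞, ∞, 0, -8]
  [∞, ∞, 3, 13, 0]
D(5):
  [0, 20, 14, 19, 11]
  [13, 0, -6, -1, -9]
  [∞, ∞, 0, ∞, ∞]
  [∞, ∞, -5, 0, -8]
  [∞, ∞, 3, 13, 0]
Key observation: every diagonal entry stays at the unit through all rounds, so no improving cycle exists.
Answer: CONVERGES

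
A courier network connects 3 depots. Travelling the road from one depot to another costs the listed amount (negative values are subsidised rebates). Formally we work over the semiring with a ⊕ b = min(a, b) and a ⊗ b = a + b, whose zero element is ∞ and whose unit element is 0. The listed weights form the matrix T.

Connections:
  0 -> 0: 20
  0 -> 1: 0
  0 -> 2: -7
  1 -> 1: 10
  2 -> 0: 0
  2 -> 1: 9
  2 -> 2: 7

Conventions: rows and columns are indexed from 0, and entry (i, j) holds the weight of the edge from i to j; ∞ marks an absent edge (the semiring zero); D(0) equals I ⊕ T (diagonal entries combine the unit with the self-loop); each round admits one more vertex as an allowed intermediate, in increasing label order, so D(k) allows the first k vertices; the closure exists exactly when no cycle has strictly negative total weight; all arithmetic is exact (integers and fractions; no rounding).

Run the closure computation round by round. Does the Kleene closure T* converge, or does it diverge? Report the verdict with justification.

D(0):
  [0, 0, -7]
  [∞, 0, ∞]
  [0, 9, 0]
Detection: at round 1, diagonal entry (2, 2) turns strictly negative.
Key observation: the cycle 2->0->2 has total weight 0 + (-7), which is strictly negative.
Answer: DIVERGES — negative cycle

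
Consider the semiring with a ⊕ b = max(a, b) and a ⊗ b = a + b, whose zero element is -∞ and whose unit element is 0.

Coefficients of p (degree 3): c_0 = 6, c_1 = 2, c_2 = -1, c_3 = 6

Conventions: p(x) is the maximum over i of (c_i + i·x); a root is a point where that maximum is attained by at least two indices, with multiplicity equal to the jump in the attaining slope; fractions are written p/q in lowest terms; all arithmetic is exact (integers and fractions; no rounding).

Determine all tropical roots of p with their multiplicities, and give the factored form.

hull edge (i=0, c=6) to (i=3, c=6): slope 0, span 3
Factored form: p(x) = 6 ⊗ (x ⊕ 0) ⊗ (x ⊕ 0) ⊗ (x ⊕ 0)
Answer: roots = 0 (mult 3)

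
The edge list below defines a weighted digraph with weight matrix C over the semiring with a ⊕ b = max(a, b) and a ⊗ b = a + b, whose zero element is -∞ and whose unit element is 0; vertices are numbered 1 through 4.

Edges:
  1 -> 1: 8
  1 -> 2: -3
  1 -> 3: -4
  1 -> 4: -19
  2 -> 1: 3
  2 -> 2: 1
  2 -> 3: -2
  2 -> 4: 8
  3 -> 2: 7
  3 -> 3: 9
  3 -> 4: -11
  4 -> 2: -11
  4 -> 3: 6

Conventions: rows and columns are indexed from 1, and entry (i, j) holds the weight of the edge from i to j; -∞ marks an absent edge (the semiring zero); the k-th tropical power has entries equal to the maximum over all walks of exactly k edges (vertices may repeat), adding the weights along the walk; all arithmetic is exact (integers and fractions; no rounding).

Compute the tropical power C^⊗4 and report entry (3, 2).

C^⊗2:
  [16, 5, 5, 5]
  [11, 5, 14, 9]
  [10, 16, 18, 15]
  [-8, 13, 15, -3]
C^⊗3:
  [24, 13, 14, 13]
  [19, 21, 23, 13]
  [19, 25, 27, 24]
  [16, 22, 24, 21]
C^⊗4:
  [32, 21, 23, 21]
  [27, 30, 32, 29]
  [28, 34, 36, 33]
  [25, 31, 33, 30]
Key observation: the optimum is the walk 3->3->3->3->2, with weight 9 + 9 + 9 + 7 = 34.
Optimal value attained by: walk 3->3->3->3->2.
Answer: (C^⊗4)[3][2] = 34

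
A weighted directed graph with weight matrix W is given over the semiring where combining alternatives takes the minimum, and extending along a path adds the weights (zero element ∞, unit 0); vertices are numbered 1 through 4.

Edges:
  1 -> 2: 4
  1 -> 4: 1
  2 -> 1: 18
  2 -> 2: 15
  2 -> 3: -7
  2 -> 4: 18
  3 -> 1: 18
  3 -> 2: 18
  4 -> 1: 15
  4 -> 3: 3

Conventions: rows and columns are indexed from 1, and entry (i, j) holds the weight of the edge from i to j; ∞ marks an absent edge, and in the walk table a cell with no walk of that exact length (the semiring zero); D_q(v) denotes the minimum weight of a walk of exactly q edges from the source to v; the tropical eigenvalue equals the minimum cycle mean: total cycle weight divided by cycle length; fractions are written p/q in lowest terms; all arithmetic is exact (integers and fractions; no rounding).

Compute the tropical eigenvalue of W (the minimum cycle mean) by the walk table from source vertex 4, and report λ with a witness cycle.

q=0: [∞, ∞, ∞, 0]
q=1: [15, ∞, 3, ∞]
q=2: [21, 19, ∞, 16]
q=3: [31, 25, 12, 22]
q=4: [30, 30, 18, 32]
Optimal cycle mean attained by: cycle 1->2->3->1, total 4 + (-7) + 18, length 3.
Answer: λ = 5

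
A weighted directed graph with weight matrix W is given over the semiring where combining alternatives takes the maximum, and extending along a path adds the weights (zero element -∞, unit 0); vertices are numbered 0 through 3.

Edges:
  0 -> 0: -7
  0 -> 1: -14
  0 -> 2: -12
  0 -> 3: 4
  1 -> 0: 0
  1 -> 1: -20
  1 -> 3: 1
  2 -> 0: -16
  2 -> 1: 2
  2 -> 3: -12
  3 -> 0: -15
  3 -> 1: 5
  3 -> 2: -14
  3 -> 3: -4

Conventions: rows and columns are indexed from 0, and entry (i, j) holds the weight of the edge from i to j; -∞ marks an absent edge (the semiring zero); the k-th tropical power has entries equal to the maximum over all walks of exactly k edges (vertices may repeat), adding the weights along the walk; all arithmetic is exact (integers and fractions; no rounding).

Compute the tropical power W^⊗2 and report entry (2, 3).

W^⊗2:
  [-11, 9, -10, 0]
  [-7, 6, -12, 4]
  [2, -7, -26, 3]
  [5, 1, -18, 6]
Key observation: the optimum is the walk 2->1->3, with weight 2 + 1 = 3.
Optimal value attained by: walk 2->1->3.
Answer: (W^⊗2)[2][3] = 3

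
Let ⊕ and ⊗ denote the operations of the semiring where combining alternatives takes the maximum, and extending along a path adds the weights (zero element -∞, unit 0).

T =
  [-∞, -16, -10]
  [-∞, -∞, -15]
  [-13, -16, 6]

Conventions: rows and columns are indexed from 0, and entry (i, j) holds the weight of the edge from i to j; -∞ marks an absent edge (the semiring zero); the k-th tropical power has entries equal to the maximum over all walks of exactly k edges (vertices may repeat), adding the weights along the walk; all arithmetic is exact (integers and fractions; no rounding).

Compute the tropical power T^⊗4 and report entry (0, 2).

T^⊗2:
  [-23, -26, -4]
  [-28, -31, -9]
  [-7, -10, 12]
T^⊗3:
  [-17, -20, 2]
  [-22, -25, -3]
  [-1, -4, 18]
T^⊗4:
  [-11, -14, 8]
  [-16, -19, 3]
  [5, 2, 24]
Key observation: the optimum is the walk 0->2->2->2->2, with weight (-10) + 6 + 6 + 6 = 8.
Optimal value attained by: walk 0->2->2->2->2.
Answer: (T^⊗4)[0][2] = 8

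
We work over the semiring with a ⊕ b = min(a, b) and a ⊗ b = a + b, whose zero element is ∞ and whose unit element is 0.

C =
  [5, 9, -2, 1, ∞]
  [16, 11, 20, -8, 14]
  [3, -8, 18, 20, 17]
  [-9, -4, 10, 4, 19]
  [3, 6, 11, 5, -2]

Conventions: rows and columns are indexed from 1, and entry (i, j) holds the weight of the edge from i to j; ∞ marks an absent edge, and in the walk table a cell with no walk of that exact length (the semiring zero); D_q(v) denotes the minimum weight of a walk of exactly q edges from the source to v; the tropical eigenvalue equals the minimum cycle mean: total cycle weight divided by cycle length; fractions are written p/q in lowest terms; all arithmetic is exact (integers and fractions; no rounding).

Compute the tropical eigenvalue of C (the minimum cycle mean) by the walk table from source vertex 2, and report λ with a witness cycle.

q=0: [∞, 0, ∞, ∞, ∞]
q=1: [16, 11, 20, -8, 14]
q=2: [-17, -12, 2, -4, 11]
q=3: [-13, -8, -19, -20, 2]
q=4: [-29, -27, -15, -16, -2]
q=5: [-25, -23, -31, -35, -13]
Optimal cycle mean attained by: cycle 1->3->2->4->1, total (-2) + (-8) + (-8) + (-9), length 4.
Answer: λ = -27/4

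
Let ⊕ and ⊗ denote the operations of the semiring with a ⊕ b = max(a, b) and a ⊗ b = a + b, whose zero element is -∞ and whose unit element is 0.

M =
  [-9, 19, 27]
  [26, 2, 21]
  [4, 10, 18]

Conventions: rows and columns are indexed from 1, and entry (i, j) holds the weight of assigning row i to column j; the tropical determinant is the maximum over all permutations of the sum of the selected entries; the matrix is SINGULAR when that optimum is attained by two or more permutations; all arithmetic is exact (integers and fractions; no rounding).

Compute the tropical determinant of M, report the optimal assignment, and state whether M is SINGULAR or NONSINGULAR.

σ = (1, 2, 3): (-9) + 2 + 18 = 11
σ = (1, 3, 2): (-9) + 21 + 10 = 22
σ = (2, 1, 3): 19 + 26 + 18 = 63
σ = (2, 3, 1): 19 + 21 + 4 = 44
σ = (3, 1, 2): 27 + 26 + 10 = 63
σ = (3, 2, 1): 27 + 2 + 4 = 33
Optimal value attained by: σ = (2, 1, 3).
Answer: det⊕(M) = 63; verdict: SINGULAR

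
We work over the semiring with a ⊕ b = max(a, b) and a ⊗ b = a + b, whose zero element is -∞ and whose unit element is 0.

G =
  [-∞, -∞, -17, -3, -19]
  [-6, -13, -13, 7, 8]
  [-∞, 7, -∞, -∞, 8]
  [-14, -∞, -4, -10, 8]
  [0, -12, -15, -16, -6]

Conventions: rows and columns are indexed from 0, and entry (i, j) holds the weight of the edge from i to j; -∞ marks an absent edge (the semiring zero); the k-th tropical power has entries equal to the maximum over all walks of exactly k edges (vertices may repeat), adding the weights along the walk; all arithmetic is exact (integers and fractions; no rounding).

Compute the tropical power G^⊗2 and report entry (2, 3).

G^⊗2:
  [-17, -10, -7, -13, 5]
  [8, -4, 3, -3, 15]
  [8, -4, -6, 14, 15]
  [8, 3, -7, -8, 4]
  [-6, -8, -17, -3, -4]
Key observation: the optimum is the walk 2->1->3, with weight 7 + 7 = 14.
Optimal value attained by: walk 2->1->3.
Answer: (G^⊗2)[2][3] = 14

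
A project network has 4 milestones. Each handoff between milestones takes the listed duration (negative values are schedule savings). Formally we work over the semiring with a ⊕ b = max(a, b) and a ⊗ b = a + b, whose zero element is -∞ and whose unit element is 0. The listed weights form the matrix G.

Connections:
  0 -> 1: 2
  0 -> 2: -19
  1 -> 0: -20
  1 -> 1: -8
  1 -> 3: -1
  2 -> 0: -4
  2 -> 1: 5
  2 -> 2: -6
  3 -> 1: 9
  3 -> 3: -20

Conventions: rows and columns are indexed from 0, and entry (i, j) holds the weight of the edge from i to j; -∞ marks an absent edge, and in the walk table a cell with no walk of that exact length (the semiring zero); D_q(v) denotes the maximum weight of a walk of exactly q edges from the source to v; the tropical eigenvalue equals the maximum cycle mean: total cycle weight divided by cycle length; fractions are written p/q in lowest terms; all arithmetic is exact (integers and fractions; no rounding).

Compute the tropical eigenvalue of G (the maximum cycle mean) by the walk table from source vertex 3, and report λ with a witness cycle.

q=0: [-∞, -∞, -∞, 0]
q=1: [-∞, 9, -∞, -20]
q=2: [-11, 1, -∞, 8]
q=3: [-19, 17, -30, 0]
q=4: [-3, 9, -36, 16]
Optimal cycle mean attained by: cycle 1->3->1, total (-1) + 9, length 2.
Answer: λ = 4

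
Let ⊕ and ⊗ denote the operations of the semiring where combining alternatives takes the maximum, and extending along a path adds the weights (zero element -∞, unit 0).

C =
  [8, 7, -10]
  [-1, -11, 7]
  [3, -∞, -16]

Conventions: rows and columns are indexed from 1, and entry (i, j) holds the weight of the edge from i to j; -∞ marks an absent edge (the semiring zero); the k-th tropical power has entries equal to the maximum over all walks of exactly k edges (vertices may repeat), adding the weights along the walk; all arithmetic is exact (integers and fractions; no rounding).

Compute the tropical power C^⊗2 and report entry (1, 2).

C^⊗2:
  [16, 15, 14]
  [10, 6, -4]
  [11, 10, -7]
Key observation: the optimum is the walk 1->1->2, with weight 8 + 7 = 15.
Optimal value attained by: walk 1->1->2.
Answer: (C^⊗2)[1][2] = 15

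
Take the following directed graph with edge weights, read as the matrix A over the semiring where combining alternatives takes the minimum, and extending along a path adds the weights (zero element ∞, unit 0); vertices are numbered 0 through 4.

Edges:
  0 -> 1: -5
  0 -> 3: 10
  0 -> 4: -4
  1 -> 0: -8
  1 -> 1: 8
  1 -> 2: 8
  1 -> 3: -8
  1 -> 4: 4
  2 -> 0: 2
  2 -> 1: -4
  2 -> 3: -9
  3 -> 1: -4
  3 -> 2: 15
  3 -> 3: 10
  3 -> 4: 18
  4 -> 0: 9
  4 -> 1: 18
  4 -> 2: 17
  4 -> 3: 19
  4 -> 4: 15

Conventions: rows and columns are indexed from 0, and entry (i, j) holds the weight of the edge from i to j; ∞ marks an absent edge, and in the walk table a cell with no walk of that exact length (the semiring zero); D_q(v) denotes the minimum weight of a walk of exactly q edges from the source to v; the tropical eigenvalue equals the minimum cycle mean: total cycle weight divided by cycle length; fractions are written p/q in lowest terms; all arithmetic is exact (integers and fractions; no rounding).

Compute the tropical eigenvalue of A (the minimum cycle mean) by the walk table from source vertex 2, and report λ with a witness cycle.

q=0: [∞, ∞, 0, ∞, ∞]
q=1: [2, -4, ∞, -9, ∞]
q=2: [-12, -13, 4, -12, -2]
q=3: [-21, -17, -5, -21, -16]
q=4: [-25, -26, -9, -25, -25]
q=5: [-34, -30, -18, -34, -29]
Optimal cycle mean attained by: cycle 0->1->0, total (-5) + (-8), length 2.
Answer: λ = -13/2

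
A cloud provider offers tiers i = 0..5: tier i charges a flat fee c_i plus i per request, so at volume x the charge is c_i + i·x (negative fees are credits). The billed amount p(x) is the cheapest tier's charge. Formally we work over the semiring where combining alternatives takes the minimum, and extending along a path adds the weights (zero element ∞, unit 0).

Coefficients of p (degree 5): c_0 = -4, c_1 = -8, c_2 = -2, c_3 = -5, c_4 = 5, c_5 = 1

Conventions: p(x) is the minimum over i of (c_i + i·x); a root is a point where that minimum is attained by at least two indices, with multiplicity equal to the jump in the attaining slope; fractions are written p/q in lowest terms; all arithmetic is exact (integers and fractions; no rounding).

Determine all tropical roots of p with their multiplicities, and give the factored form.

hull edge (i=0, c=-4) to (i=1, c=-8): slope -4, span 1
hull edge (i=1, c=-8) to (i=3, c=-5): slope 3/2, span 2
hull edge (i=3, c=-5) to (i=5, c=1): slope 3, span 2
Factored form: p(x) = 1 ⊗ (x ⊕ (-3)) ⊗ (x ⊕ (-3)) ⊗ (x ⊕ (-3/2)) ⊗ (x ⊕ (-3/2)) ⊗ (x ⊕ 4)
Answer: roots = -3 (mult 2), -3/2 (mult 2), 4 (mult 1)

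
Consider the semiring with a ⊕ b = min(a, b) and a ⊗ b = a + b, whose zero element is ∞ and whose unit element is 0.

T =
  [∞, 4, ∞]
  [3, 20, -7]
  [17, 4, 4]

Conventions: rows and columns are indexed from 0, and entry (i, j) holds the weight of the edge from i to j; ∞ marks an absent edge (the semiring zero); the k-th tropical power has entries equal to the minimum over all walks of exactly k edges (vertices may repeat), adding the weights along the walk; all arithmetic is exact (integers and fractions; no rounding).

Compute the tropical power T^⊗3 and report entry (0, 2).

T^⊗2:
  [7, 24, -3]
  [10, -3, -3]
  [7, 8, -3]
T^⊗3:
  [14, 1, 1]
  [0, 1, -10]
  [11, 1, 1]
Key observation: the optimum is the walk 0->1->2->2, with weight 4 + (-7) + 4 = 1.
Optimal value attained by: walk 0->1->2->2.
Answer: (T^⊗3)[0][2] = 1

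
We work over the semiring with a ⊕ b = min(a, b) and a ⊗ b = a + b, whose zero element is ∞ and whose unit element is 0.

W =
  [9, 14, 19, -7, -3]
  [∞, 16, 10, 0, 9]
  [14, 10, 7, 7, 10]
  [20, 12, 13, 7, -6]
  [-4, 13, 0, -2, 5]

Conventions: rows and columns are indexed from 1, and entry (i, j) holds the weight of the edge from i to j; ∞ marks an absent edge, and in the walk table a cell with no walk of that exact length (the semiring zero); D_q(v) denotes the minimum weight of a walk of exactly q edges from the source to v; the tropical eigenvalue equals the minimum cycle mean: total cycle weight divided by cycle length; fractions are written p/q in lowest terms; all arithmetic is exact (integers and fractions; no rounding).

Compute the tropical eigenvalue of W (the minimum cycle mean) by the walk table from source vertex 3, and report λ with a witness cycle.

q=0: [∞, ∞, 0, ∞, ∞]
q=1: [14, 10, 7, 7, 10]
q=2: [6, 17, 10, 7, 1]
q=3: [-3, 14, 1, -1, 1]
q=4: [-3, 11, 1, -10, -7]
q=5: [-11, 2, -7, -10, -16]
Optimal cycle mean attained by: cycle 1->4->5->1, total (-7) + (-6) + (-4), length 3.
Answer: λ = -17/3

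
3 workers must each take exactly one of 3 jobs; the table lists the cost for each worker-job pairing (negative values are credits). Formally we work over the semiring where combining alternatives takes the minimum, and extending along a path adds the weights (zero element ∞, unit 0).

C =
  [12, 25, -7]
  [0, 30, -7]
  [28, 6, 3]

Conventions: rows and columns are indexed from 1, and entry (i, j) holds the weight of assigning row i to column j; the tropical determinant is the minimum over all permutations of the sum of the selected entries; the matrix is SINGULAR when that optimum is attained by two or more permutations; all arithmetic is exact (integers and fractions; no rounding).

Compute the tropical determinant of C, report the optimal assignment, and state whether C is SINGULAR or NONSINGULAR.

σ = (1, 2, 3): 12 + 30 + 3 = 45
σ = (1, 3, 2): 12 + (-7) + 6 = 11
σ = (2, 1, 3): 25 + 0 + 3 = 28
σ = (2, 3, 1): 25 + (-7) + 28 = 46
σ = (3, 1, 2): (-7) + 0 + 6 = -1
σ = (3, 2, 1): (-7) + 30 + 28 = 51
Optimal value attained by: σ = (3, 1, 2).
Answer: det⊕(C) = -1; verdict: NONSINGULAR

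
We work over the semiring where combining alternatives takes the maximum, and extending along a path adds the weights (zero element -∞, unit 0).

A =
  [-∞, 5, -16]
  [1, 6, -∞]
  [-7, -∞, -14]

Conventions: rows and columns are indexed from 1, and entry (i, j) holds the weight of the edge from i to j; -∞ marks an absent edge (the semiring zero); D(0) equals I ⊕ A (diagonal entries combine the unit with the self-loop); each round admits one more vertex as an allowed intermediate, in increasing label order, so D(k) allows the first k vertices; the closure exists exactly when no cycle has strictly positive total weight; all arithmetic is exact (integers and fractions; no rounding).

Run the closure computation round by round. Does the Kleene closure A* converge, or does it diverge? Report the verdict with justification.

Detection: at round 0, diagonal entry (2, 2) turns strictly positive.
Key observation: the cycle 2->2 has total weight 6, which is strictly positive.
Answer: DIVERGES — positive cycle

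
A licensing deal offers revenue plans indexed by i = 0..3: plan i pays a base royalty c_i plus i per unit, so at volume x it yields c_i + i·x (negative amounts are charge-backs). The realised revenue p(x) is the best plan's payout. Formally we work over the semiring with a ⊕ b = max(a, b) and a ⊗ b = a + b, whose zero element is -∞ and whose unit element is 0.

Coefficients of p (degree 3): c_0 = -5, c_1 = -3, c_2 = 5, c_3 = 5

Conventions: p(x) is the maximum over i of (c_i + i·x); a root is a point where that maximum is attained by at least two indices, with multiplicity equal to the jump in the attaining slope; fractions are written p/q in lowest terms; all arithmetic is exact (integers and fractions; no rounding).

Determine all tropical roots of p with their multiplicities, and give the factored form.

hull edge (i=0, c=-5) to (i=2, c=5): slope 5, span 2
hull edge (i=2, c=5) to (i=3, c=5): slope 0, span 1
Factored form: p(x) = 5 ⊗ (x ⊕ (-5)) ⊗ (x ⊕ (-5)) ⊗ (x ⊕ 0)
Answer: roots = -5 (mult 2), 0 (mult 1)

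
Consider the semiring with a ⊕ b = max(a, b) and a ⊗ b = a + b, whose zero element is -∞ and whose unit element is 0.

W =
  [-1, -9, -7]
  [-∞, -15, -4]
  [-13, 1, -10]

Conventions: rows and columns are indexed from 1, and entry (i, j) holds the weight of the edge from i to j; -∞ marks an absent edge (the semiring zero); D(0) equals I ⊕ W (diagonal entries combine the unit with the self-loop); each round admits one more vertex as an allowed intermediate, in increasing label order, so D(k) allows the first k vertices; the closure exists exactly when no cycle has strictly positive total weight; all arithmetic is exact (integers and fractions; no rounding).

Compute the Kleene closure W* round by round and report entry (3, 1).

D(0):
  [0, -9, -7]
  [-∞, 0, -4]
  [-13, 1, 0]
D(1):
  [0, -9, -7]
  [-∞, 0, -4]
  [-13, 1, 0]
D(2):
  [0, -9, -7]
  [-∞, 0, -4]
  [-13, 1, 0]
D(3):
  [0, -6, -7]
  [-17, 0, -4]
  [-13, 1, 0]
Answer: W*[3][1] = -13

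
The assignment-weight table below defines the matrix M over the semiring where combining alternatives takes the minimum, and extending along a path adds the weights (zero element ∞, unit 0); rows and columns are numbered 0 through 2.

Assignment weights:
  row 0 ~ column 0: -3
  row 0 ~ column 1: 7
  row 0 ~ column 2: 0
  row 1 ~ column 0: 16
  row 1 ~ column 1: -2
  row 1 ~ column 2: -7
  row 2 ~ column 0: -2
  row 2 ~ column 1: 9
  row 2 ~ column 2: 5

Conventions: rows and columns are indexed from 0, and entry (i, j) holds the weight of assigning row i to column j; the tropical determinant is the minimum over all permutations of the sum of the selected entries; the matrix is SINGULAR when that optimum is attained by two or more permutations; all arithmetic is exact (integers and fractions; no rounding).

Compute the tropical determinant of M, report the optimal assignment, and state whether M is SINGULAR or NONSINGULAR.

σ = (0, 1, 2): (-3) + (-2) + 5 = 0
σ = (0, 2, 1): (-3) + (-7) + 9 = -1
σ = (1, 0, 2): 7 + 16 + 5 = 28
σ = (1, 2, 0): 7 + (-7) + (-2) = -2
σ = (2, 0, 1): 0 + 16 + 9 = 25
σ = (2, 1, 0): 0 + (-2) + (-2) = -4
Optimal value attained by: σ = (2, 1, 0).
Answer: det⊕(M) = -4; verdict: NONSINGULAR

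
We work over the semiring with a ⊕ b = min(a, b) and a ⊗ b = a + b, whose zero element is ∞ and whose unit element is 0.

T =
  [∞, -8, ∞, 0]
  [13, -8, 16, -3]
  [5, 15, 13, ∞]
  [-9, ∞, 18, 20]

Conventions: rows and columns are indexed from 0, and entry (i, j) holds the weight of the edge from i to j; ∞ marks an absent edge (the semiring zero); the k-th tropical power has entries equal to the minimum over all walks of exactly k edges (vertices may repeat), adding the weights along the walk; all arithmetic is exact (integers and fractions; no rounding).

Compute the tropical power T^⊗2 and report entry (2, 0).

T^⊗2:
  [-9, -16, 8, -11]
  [-12, -16, 8, -11]
  [18, -3, 26, 5]
  [11, -17, 31, -9]
Key observation: the optimum is the walk 2->2->0, with weight 13 + 5 = 18.
Optimal value attained by: walk 2->2->0.
Answer: (T^⊗2)[2][0] = 18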